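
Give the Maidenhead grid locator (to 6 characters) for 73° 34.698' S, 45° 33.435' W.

GB76fk

Add 180° to longitude and 90° to latitude: 134.4427, 16.4217.
Field (20°×10°, letters A–R): lon ⌊134.4427/20⌋ = 6 → G; lat ⌊16.4217/10⌋ = 1 → B.
Square (2°×1°, digits 0–9): lon ⌊14.4427/2⌋ = 7; lat ⌊6.4217/1⌋ = 6.
Subsquare (5′×2.5′, letters a–x): lon ⌊0.4427/0.0833333⌋ = 5 → f; lat ⌊0.4217/0.0416667⌋ = 10 → k.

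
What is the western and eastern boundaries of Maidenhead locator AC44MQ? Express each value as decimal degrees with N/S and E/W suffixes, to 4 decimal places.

Field A=0, C=2: +0·20° lon, +2·10° lat → SW at lon -180°, lat -70°.
Square 4, 4: +4·2° lon, +4·1° lat → SW at lon -172°, lat -66°.
Subsquare m=12, q=16: +12·0.0833333° lon, +16·0.0416667° lat → SW at lon -171°, lat -65.3333°.
Cell spans 0.0833333° lon × 0.0416667° lat.
west 171.0000° W, east 170.9167° W.

171.0000° W, 170.9167° W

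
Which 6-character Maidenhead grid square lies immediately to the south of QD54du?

QD54dt

Latitude subsquare u = 20; −1 → 19 = t.
The longitude characters are unchanged.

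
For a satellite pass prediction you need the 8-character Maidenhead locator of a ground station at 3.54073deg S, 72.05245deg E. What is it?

MI66al60

Offset from 180°W / 90°S: lon 252.05245°, lat 86.45927°.
Field: lon ⌊252.05245/20⌋ = 12 → M; lat ⌊86.45927/10⌋ = 8 → I.
Square: lon ⌊12.05245/2⌋ = 6; lat ⌊6.45927/1⌋ = 6.
Subsquare: lon ⌊0.05245/0.0833333⌋ = 0 → a; lat ⌊0.45927/0.0416667⌋ = 11 → l.
Extended square: lon ⌊0.05245/0.00833333⌋ = 6; lat ⌊0.00094/0.00416667⌋ = 0.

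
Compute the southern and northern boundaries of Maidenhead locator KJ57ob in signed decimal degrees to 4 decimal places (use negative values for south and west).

7.0417, 7.0833

Field K=10, J=9: +10·20° lon, +9·10° lat → SW at lon 20°, lat 0°.
Square 5, 7: +5·2° lon, +7·1° lat → SW at lon 30°, lat 7°.
Subsquare o=14, b=1: +14·0.0833333° lon, +1·0.0416667° lat → SW at lon 31.1667°, lat 7.04167°.
Cell spans 0.0833333° lon × 0.0416667° lat.
south 7.0417, north 7.0833.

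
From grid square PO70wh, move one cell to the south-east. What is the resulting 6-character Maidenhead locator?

PO70xg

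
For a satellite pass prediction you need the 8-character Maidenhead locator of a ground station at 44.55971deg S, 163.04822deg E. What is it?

RE15mk55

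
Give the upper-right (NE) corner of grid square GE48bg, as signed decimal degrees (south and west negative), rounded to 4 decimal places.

-41.7083, -51.8333

Field G=6, E=4: +6·20° lon, +4·10° lat → SW at lon -60°, lat -50°.
Square 4, 8: +4·2° lon, +8·1° lat → SW at lon -52°, lat -42°.
Subsquare b=1, g=6: +1·0.0833333° lon, +6·0.0416667° lat → SW at lon -51.9167°, lat -41.75°.
Cell spans 0.0833333° lon × 0.0416667° lat. NE corner is SW corner plus one full cell.
latitude -41.7083, longitude -51.8333.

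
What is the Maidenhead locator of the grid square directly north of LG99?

LH90

Latitude square 9; +1 → 10, wraps to 0, carry into field.
Latitude field G = 6; +1 → 7 = H.
The longitude characters are unchanged.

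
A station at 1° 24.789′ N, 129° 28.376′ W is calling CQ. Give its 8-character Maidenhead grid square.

CJ51gj39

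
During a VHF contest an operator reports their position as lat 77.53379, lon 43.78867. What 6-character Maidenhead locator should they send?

LQ17vm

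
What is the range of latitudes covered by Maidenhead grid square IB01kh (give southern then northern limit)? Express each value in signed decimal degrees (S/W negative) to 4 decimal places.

Field I=8, B=1: +8·20° lon, +1·10° lat → SW at lon -20°, lat -80°.
Square 0, 1: +0·2° lon, +1·1° lat → SW at lon -20°, lat -79°.
Subsquare k=10, h=7: +10·0.0833333° lon, +7·0.0416667° lat → SW at lon -19.1667°, lat -78.7083°.
Cell spans 0.0833333° lon × 0.0416667° lat.
south -78.7083, north -78.6667.

-78.7083, -78.6667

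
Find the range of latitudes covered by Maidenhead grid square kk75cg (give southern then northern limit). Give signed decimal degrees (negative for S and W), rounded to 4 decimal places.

15.2500, 15.2917

Field K=10, K=10: +10·20° lon, +10·10° lat → SW at lon 20°, lat 10°.
Square 7, 5: +7·2° lon, +5·1° lat → SW at lon 34°, lat 15°.
Subsquare c=2, g=6: +2·0.0833333° lon, +6·0.0416667° lat → SW at lon 34.1667°, lat 15.25°.
Cell spans 0.0833333° lon × 0.0416667° lat.
south 15.2500, north 15.2917.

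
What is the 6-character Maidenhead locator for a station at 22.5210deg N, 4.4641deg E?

JL22fm

Add 180° to longitude and 90° to latitude: 184.4641, 112.5210.
Field: lon ⌊184.4641/20⌋ = 9 → J; lat ⌊112.5210/10⌋ = 11 → L.
Square: lon ⌊4.4641/2⌋ = 2; lat ⌊2.5210/1⌋ = 2.
Subsquare: lon ⌊0.4641/0.0833333⌋ = 5 → f; lat ⌊0.5210/0.0416667⌋ = 12 → m.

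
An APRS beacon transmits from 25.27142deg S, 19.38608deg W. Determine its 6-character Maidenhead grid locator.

Add 180° to longitude and 90° to latitude: 160.6139, 64.7286.
Field (20°×10°, letters A–R): lon ⌊160.6139/20⌋ = 8 → I; lat ⌊64.7286/10⌋ = 6 → G.
Square (2°×1°, digits 0–9): lon ⌊0.6139/2⌋ = 0; lat ⌊4.7286/1⌋ = 4.
Subsquare (5′×2.5′, letters a–x): lon ⌊0.6139/0.0833333⌋ = 7 → h; lat ⌊0.7286/0.0416667⌋ = 17 → r.

IG04hr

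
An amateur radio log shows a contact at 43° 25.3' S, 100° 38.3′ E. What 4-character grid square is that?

OE06

Shift to the Maidenhead origin (180°W, 90°S): lon 280.64, lat 46.58.
Field: lon ⌊280.64/20⌋ = 14 → O; lat ⌊46.58/10⌋ = 4 → E.
Square: lon ⌊0.64/2⌋ = 0; lat ⌊6.58/1⌋ = 6.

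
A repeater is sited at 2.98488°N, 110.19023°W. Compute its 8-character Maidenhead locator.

DJ42vx76

Shift to the Maidenhead origin (180°W, 90°S): lon 69.80977, lat 92.98488.
Field (20°×10°, letters A–R): lon ⌊69.80977/20⌋ = 3 → D; lat ⌊92.98488/10⌋ = 9 → J.
Square (2°×1°, digits 0–9): lon ⌊9.80977/2⌋ = 4; lat ⌊2.98488/1⌋ = 2.
Subsquare (5′×2.5′, letters a–x): lon ⌊1.80977/0.0833333⌋ = 21 → v; lat ⌊0.98488/0.0416667⌋ = 23 → x.
Extended square (30″×15″, digits 0–9): lon ⌊0.05977/0.00833333⌋ = 7; lat ⌊0.02655/0.00416667⌋ = 6.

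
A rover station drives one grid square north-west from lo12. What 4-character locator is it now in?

LO03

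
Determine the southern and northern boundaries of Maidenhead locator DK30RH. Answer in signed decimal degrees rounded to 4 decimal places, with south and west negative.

Field D=3, K=10: +3·20° lon, +10·10° lat → SW at lon -120°, lat 10°.
Square 3, 0: +3·2° lon, +0·1° lat → SW at lon -114°, lat 10°.
Subsquare r=17, h=7: +17·0.0833333° lon, +7·0.0416667° lat → SW at lon -112.583°, lat 10.2917°.
Cell spans 0.0833333° lon × 0.0416667° lat.
south 10.2917, north 10.3333.

10.2917, 10.3333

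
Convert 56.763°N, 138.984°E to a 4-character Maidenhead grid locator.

PO96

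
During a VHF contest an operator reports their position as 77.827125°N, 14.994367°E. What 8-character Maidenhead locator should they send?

JQ77lt98

Offset from 180°W / 90°S: lon 194.99437°, lat 167.82712°.
Field (20°×10°, letters A–R): lon ⌊194.99437/20⌋ = 9 → J; lat ⌊167.82712/10⌋ = 16 → Q.
Square (2°×1°, digits 0–9): lon ⌊14.99437/2⌋ = 7; lat ⌊7.82712/1⌋ = 7.
Subsquare (5′×2.5′, letters a–x): lon ⌊0.99437/0.0833333⌋ = 11 → l; lat ⌊0.82712/0.0416667⌋ = 19 → t.
Extended square (30″×15″, digits 0–9): lon ⌊0.07770/0.00833333⌋ = 9; lat ⌊0.03546/0.00416667⌋ = 8.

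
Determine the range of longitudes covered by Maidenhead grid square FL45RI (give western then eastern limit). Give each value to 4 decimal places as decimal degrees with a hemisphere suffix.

70.5833° W, 70.5000° W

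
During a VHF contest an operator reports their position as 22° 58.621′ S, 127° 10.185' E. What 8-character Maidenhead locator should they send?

Add 180° to longitude and 90° to latitude: 307.16975, 67.02298.
Field: 307.16975/20 → 15 → P, 67.02298/10 → 6 → G; chars PG.
Square: 7.16975/2 → 3, 7.02298/1 → 7; chars 37.
Subsquare: 1.16975/0.0833333 → 14 → o, 0.02298/0.0416667 → 0 → a; chars oa.
Extended square: 0.00308/0.00833333 → 0, 0.02298/0.00416667 → 5; chars 05.

PG37oa05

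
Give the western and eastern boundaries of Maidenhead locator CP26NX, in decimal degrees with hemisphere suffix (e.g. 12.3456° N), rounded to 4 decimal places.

Field C=2, P=15: +2·20° lon, +15·10° lat → SW at lon -140°, lat 60°.
Square 2, 6: +2·2° lon, +6·1° lat → SW at lon -136°, lat 66°.
Subsquare n=13, x=23: +13·0.0833333° lon, +23·0.0416667° lat → SW at lon -134.917°, lat 66.9583°.
Cell spans 0.0833333° lon × 0.0416667° lat.
west 134.9167° W, east 134.8333° W.

134.9167° W, 134.8333° W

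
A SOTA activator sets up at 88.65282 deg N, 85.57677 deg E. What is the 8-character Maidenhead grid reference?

Shift to the Maidenhead origin (180°W, 90°S): lon 265.57677, lat 178.65282.
Field (20°×10°, letters A–R): lon ⌊265.57677/20⌋ = 13 → N; lat ⌊178.65282/10⌋ = 17 → R.
Square (2°×1°, digits 0–9): lon ⌊5.57677/2⌋ = 2; lat ⌊8.65282/1⌋ = 8.
Subsquare (5′×2.5′, letters a–x): lon ⌊1.57677/0.0833333⌋ = 18 → s; lat ⌊0.65282/0.0416667⌋ = 15 → p.
Extended square (30″×15″, digits 0–9): lon ⌊0.07677/0.00833333⌋ = 9; lat ⌊0.02782/0.00416667⌋ = 6.

NR28sp96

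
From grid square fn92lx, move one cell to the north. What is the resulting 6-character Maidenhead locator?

FN93la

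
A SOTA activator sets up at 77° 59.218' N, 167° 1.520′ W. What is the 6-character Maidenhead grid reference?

AQ67lx

Add 180° to longitude and 90° to latitude: 12.9747, 167.9870.
Field (20°×10°, letters A–R): 12.9747/20 → 0 → A, 167.9870/10 → 16 → Q; chars AQ.
Square (2°×1°, digits 0–9): 12.9747/2 → 6, 7.9870/1 → 7; chars 67.
Subsquare (5′×2.5′, letters a–x): 0.9747/0.0833333 → 11 → l, 0.9870/0.0416667 → 23 → x; chars lx.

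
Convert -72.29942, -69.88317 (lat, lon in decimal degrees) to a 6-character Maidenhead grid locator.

Add 180° to longitude and 90° to latitude: 110.1168, 17.7006.
Field: lon ⌊110.1168/20⌋ = 5 → F; lat ⌊17.7006/10⌋ = 1 → B.
Square: lon ⌊10.1168/2⌋ = 5; lat ⌊7.7006/1⌋ = 7.
Subsquare: lon ⌊0.1168/0.0833333⌋ = 1 → b; lat ⌊0.7006/0.0416667⌋ = 16 → q.

FB57bq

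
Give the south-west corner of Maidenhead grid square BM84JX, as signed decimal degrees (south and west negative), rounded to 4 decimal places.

Field B=1, M=12: +1·20° lon, +12·10° lat → SW at lon -160°, lat 30°.
Square 8, 4: +8·2° lon, +4·1° lat → SW at lon -144°, lat 34°.
Subsquare j=9, x=23: +9·0.0833333° lon, +23·0.0416667° lat → SW at lon -143.25°, lat 34.9583°.
latitude 34.9583, longitude -143.2500.

34.9583, -143.2500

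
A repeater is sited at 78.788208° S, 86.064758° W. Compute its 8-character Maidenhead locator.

EB61xf20

Add 180° to longitude and 90° to latitude: 93.93524, 11.21179.
Field (20°×10°, letters A–R): 93.93524/20 → 4 → E, 11.21179/10 → 1 → B; chars EB.
Square (2°×1°, digits 0–9): 13.93524/2 → 6, 1.21179/1 → 1; chars 61.
Subsquare (5′×2.5′, letters a–x): 1.93524/0.0833333 → 23 → x, 0.21179/0.0416667 → 5 → f; chars xf.
Extended square (30″×15″, digits 0–9): 0.01858/0.00833333 → 2, 0.00346/0.00416667 → 0; chars 20.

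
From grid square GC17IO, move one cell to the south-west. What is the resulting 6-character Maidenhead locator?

GC17hn

Longitude subsquare i = 8; −1 → 7 = h.
Latitude subsquare o = 14; −1 → 13 = n.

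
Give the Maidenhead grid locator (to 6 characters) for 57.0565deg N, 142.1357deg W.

BO87wb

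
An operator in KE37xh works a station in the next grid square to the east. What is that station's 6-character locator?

Longitude subsquare x = 23; +1 → 24, wraps to 0 = a, carry into square.
Longitude square 3; +1 → 4.
The latitude characters are unchanged.

KE47ah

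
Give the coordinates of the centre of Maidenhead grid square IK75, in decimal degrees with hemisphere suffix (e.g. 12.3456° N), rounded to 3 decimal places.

15.500° N, 5.000° W

Field I=8, K=10: +8·20° lon, +10·10° lat → SW at lon -20°, lat 10°.
Square 7, 5: +7·2° lon, +5·1° lat → SW at lon -6°, lat 15°.
Cell spans 2° lon × 1° lat. Centre is SW corner plus half of each.
latitude 15.500° N, longitude 5.000° W.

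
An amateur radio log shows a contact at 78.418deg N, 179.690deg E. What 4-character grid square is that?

RQ98

Shift to the Maidenhead origin (180°W, 90°S): lon 359.69, lat 168.42.
Field (20°×10°, letters A–R): lon ⌊359.69/20⌋ = 17 → R; lat ⌊168.42/10⌋ = 16 → Q.
Square (2°×1°, digits 0–9): lon ⌊19.69/2⌋ = 9; lat ⌊8.42/1⌋ = 8.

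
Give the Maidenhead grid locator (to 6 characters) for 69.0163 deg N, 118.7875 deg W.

DP09oa

Offset from 180°W / 90°S: lon 61.2125°, lat 159.0163°.
Field: lon ⌊61.2125/20⌋ = 3 → D; lat ⌊159.0163/10⌋ = 15 → P.
Square: lon ⌊1.2125/2⌋ = 0; lat ⌊9.0163/1⌋ = 9.
Subsquare: lon ⌊1.2125/0.0833333⌋ = 14 → o; lat ⌊0.0163/0.0416667⌋ = 0 → a.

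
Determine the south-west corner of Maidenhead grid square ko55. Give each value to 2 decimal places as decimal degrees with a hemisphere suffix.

55.00° N, 30.00° E

Field K=10, O=14: +10·20° lon, +14·10° lat → SW at lon 20°, lat 50°.
Square 5, 5: +5·2° lon, +5·1° lat → SW at lon 30°, lat 55°.
latitude 55.00° N, longitude 30.00° E.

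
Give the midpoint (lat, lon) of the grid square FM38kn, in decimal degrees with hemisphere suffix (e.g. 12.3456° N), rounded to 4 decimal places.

38.5625° N, 73.1250° W

Field F=5, M=12: +5·20° lon, +12·10° lat → SW at lon -80°, lat 30°.
Square 3, 8: +3·2° lon, +8·1° lat → SW at lon -74°, lat 38°.
Subsquare k=10, n=13: +10·0.0833333° lon, +13·0.0416667° lat → SW at lon -73.1667°, lat 38.5417°.
Cell spans 0.0833333° lon × 0.0416667° lat. Centre is SW corner plus half of each.
latitude 38.5625° N, longitude 73.1250° W.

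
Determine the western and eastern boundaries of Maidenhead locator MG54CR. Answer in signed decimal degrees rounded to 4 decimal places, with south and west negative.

70.1667, 70.2500

Field M=12, G=6: +12·20° lon, +6·10° lat → SW at lon 60°, lat -30°.
Square 5, 4: +5·2° lon, +4·1° lat → SW at lon 70°, lat -26°.
Subsquare c=2, r=17: +2·0.0833333° lon, +17·0.0416667° lat → SW at lon 70.1667°, lat -25.2917°.
Cell spans 0.0833333° lon × 0.0416667° lat.
west 70.1667, east 70.2500.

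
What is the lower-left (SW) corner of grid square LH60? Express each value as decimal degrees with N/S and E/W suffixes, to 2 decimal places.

Field L=11, H=7: +11·20° lon, +7·10° lat → SW at lon 40°, lat -20°.
Square 6, 0: +6·2° lon, +0·1° lat → SW at lon 52°, lat -20°.
latitude 20.00° S, longitude 52.00° E.

20.00° S, 52.00° E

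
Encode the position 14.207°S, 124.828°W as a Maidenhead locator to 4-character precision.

Add 180° to longitude and 90° to latitude: 55.17, 75.79.
Field (20°×10°, letters A–R): 55.17/20 → 2 → C, 75.79/10 → 7 → H; chars CH.
Square (2°×1°, digits 0–9): 15.17/2 → 7, 5.79/1 → 5; chars 75.

CH75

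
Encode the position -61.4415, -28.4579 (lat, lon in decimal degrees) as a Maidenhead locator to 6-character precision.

Shift to the Maidenhead origin (180°W, 90°S): lon 151.5421, lat 28.5585.
Field: 151.5421/20 → 7 → H, 28.5585/10 → 2 → C; chars HC.
Square: 11.5421/2 → 5, 8.5585/1 → 8; chars 58.
Subsquare: 1.5421/0.0833333 → 18 → s, 0.5585/0.0416667 → 13 → n; chars sn.

HC58sn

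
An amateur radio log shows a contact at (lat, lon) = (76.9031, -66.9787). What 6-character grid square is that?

Offset from 180°W / 90°S: lon 113.0213°, lat 166.9031°.
Field: 113.0213/20 → 5 → F, 166.9031/10 → 16 → Q; chars FQ.
Square: 13.0213/2 → 6, 6.9031/1 → 6; chars 66.
Subsquare: 1.0213/0.0833333 → 12 → m, 0.9031/0.0416667 → 21 → v; chars mv.

FQ66mv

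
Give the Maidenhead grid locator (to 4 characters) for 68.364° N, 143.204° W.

Add 180° to longitude and 90° to latitude: 36.80, 158.36.
Field: lon ⌊36.80/20⌋ = 1 → B; lat ⌊158.36/10⌋ = 15 → P.
Square: lon ⌊16.80/2⌋ = 8; lat ⌊8.36/1⌋ = 8.

BP88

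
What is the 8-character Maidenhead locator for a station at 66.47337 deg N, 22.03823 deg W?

Add 180° to longitude and 90° to latitude: 157.96177, 156.47337.
Field: lon ⌊157.96177/20⌋ = 7 → H; lat ⌊156.47337/10⌋ = 15 → P.
Square: lon ⌊17.96177/2⌋ = 8; lat ⌊6.47337/1⌋ = 6.
Subsquare: lon ⌊1.96177/0.0833333⌋ = 23 → x; lat ⌊0.47337/0.0416667⌋ = 11 → l.
Extended square: lon ⌊0.04510/0.00833333⌋ = 5; lat ⌊0.01504/0.00416667⌋ = 3.

HP86xl53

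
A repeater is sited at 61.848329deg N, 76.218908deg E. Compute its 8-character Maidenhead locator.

Add 180° to longitude and 90° to latitude: 256.21891, 151.84833.
Field: lon ⌊256.21891/20⌋ = 12 → M; lat ⌊151.84833/10⌋ = 15 → P.
Square: lon ⌊16.21891/2⌋ = 8; lat ⌊1.84833/1⌋ = 1.
Subsquare: lon ⌊0.21891/0.0833333⌋ = 2 → c; lat ⌊0.84833/0.0416667⌋ = 20 → u.
Extended square: lon ⌊0.05224/0.00833333⌋ = 6; lat ⌊0.01500/0.00416667⌋ = 3.

MP81cu63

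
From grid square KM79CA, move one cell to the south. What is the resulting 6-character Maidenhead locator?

KM78cx

Latitude subsquare a = 0; −1 → -1, wraps to 23 = x, carry into square.
Latitude square 9; −1 → 8.
The longitude characters are unchanged.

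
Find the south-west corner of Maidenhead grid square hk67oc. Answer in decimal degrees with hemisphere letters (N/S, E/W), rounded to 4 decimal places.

Field H=7, K=10: +7·20° lon, +10·10° lat → SW at lon -40°, lat 10°.
Square 6, 7: +6·2° lon, +7·1° lat → SW at lon -28°, lat 17°.
Subsquare o=14, c=2: +14·0.0833333° lon, +2·0.0416667° lat → SW at lon -26.8333°, lat 17.0833°.
latitude 17.0833° N, longitude 26.8333° W.

17.0833° N, 26.8333° W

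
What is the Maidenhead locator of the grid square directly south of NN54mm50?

Latitude extended square 0; −1 → -1, wraps to 9, carry into subsquare.
Latitude subsquare m = 12; −1 → 11 = l.
The longitude characters are unchanged.

NN54ml59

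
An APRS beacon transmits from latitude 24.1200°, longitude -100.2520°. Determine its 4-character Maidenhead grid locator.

Offset from 180°W / 90°S: lon 79.75°, lat 114.12°.
Field: lon ⌊79.75/20⌋ = 3 → D; lat ⌊114.12/10⌋ = 11 → L.
Square: lon ⌊19.75/2⌋ = 9; lat ⌊4.12/1⌋ = 4.

DL94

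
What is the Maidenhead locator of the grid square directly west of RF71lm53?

RF71lm43

Longitude extended square 5; −1 → 4.
The latitude characters are unchanged.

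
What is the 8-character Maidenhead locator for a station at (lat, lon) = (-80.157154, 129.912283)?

PA49wu92

Add 180° to longitude and 90° to latitude: 309.91228, 9.84285.
Field: 309.91228/20 → 15 → P, 9.84285/10 → 0 → A; chars PA.
Square: 9.91228/2 → 4, 9.84285/1 → 9; chars 49.
Subsquare: 1.91228/0.0833333 → 22 → w, 0.84285/0.0416667 → 20 → u; chars wu.
Extended square: 0.07895/0.00833333 → 9, 0.00951/0.00416667 → 2; chars 92.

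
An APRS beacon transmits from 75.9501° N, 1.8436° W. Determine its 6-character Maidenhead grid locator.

Shift to the Maidenhead origin (180°W, 90°S): lon 178.1564, lat 165.9501.
Field: 178.1564/20 → 8 → I, 165.9501/10 → 16 → Q; chars IQ.
Square: 18.1564/2 → 9, 5.9501/1 → 5; chars 95.
Subsquare: 0.1564/0.0833333 → 1 → b, 0.9501/0.0416667 → 22 → w; chars bw.

IQ95bw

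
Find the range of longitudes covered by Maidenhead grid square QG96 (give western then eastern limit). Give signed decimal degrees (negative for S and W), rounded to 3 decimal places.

158.000, 160.000

Field Q=16, G=6: +16·20° lon, +6·10° lat → SW at lon 140°, lat -30°.
Square 9, 6: +9·2° lon, +6·1° lat → SW at lon 158°, lat -24°.
Cell spans 2° lon × 1° lat.
west 158.000, east 160.000.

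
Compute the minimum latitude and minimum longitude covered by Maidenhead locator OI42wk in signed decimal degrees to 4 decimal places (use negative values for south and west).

Field O=14, I=8: +14·20° lon, +8·10° lat → SW at lon 100°, lat -10°.
Square 4, 2: +4·2° lon, +2·1° lat → SW at lon 108°, lat -8°.
Subsquare w=22, k=10: +22·0.0833333° lon, +10·0.0416667° lat → SW at lon 109.833°, lat -7.58333°.
latitude -7.5833, longitude 109.8333.

-7.5833, 109.8333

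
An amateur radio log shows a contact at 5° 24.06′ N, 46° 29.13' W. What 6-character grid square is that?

GJ65sj

Shift to the Maidenhead origin (180°W, 90°S): lon 133.5145, lat 95.4010.
Field (20°×10°, letters A–R): 133.5145/20 → 6 → G, 95.4010/10 → 9 → J; chars GJ.
Square (2°×1°, digits 0–9): 13.5145/2 → 6, 5.4010/1 → 5; chars 65.
Subsquare (5′×2.5′, letters a–x): 1.5145/0.0833333 → 18 → s, 0.4010/0.0416667 → 9 → j; chars sj.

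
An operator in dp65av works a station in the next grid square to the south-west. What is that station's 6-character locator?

DP55xu

Longitude subsquare a = 0; −1 → -1, wraps to 23 = x, carry into square.
Longitude square 6; −1 → 5.
Latitude subsquare v = 21; −1 → 20 = u.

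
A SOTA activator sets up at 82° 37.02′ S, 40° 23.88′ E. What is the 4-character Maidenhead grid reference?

Add 180° to longitude and 90° to latitude: 220.40, 7.38.
Field: 220.40/20 → 11 → L, 7.38/10 → 0 → A; chars LA.
Square: 0.40/2 → 0, 7.38/1 → 7; chars 07.

LA07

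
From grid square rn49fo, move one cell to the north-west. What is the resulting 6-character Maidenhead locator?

Longitude subsquare f = 5; −1 → 4 = e.
Latitude subsquare o = 14; +1 → 15 = p.

RN49ep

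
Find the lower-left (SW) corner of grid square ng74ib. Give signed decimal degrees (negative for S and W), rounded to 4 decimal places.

Field N=13, G=6: +13·20° lon, +6·10° lat → SW at lon 80°, lat -30°.
Square 7, 4: +7·2° lon, +4·1° lat → SW at lon 94°, lat -26°.
Subsquare i=8, b=1: +8·0.0833333° lon, +1·0.0416667° lat → SW at lon 94.6667°, lat -25.9583°.
latitude -25.9583, longitude 94.6667.

-25.9583, 94.6667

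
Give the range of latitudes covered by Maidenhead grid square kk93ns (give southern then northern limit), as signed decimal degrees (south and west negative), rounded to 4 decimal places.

13.7500, 13.7917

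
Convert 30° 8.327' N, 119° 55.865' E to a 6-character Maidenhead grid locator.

OM90xd

Offset from 180°W / 90°S: lon 299.9311°, lat 120.1388°.
Field: 299.9311/20 → 14 → O, 120.1388/10 → 12 → M; chars OM.
Square: 19.9311/2 → 9, 0.1388/1 → 0; chars 90.
Subsquare: 1.9311/0.0833333 → 23 → x, 0.1388/0.0416667 → 3 → d; chars xd.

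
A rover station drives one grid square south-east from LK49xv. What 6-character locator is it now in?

Longitude subsquare x = 23; +1 → 24, wraps to 0 = a, carry into square.
Longitude square 4; +1 → 5.
Latitude subsquare v = 21; −1 → 20 = u.

LK59au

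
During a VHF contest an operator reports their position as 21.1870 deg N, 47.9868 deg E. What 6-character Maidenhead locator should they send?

Offset from 180°W / 90°S: lon 227.9868°, lat 111.1870°.
Field: lon ⌊227.9868/20⌋ = 11 → L; lat ⌊111.1870/10⌋ = 11 → L.
Square: lon ⌊7.9868/2⌋ = 3; lat ⌊1.1870/1⌋ = 1.
Subsquare: lon ⌊1.9868/0.0833333⌋ = 23 → x; lat ⌊0.1870/0.0416667⌋ = 4 → e.

LL31xe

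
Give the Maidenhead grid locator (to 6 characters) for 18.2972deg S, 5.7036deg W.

Offset from 180°W / 90°S: lon 174.2964°, lat 71.7028°.
Field (20°×10°, letters A–R): 174.2964/20 → 8 → I, 71.7028/10 → 7 → H; chars IH.
Square (2°×1°, digits 0–9): 14.2964/2 → 7, 1.7028/1 → 1; chars 71.
Subsquare (5′×2.5′, letters a–x): 0.2964/0.0833333 → 3 → d, 0.7028/0.0416667 → 16 → q; chars dq.

IH71dq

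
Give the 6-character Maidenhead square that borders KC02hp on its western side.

KC02gp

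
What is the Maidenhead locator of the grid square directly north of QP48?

Latitude square 8; +1 → 9.
The longitude characters are unchanged.

QP49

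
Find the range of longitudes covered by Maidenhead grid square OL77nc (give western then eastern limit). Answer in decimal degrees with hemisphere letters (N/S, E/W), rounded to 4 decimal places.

115.0833° E, 115.1667° E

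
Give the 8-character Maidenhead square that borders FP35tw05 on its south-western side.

Longitude extended square 0; −1 → -1, wraps to 9, carry into subsquare.
Longitude subsquare t = 19; −1 → 18 = s.
Latitude extended square 5; −1 → 4.

FP35sw94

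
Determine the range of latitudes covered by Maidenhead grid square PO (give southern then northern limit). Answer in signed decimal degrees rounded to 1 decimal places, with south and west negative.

Field P=15, O=14: +15·20° lon, +14·10° lat → SW at lon 120°, lat 50°.
Cell spans 20° lon × 10° lat.
south 50.0, north 60.0.

50.0, 60.0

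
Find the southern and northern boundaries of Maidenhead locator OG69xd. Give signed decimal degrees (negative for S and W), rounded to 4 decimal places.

-20.8750, -20.8333

Field O=14, G=6: +14·20° lon, +6·10° lat → SW at lon 100°, lat -30°.
Square 6, 9: +6·2° lon, +9·1° lat → SW at lon 112°, lat -21°.
Subsquare x=23, d=3: +23·0.0833333° lon, +3·0.0416667° lat → SW at lon 113.917°, lat -20.875°.
Cell spans 0.0833333° lon × 0.0416667° lat.
south -20.8750, north -20.8333.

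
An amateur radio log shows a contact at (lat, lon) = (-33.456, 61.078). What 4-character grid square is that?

MF06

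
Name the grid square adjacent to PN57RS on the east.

PN57ss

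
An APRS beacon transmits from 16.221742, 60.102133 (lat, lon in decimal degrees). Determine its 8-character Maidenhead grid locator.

MK06bf23

Offset from 180°W / 90°S: lon 240.10213°, lat 106.22174°.
Field: 240.10213/20 → 12 → M, 106.22174/10 → 10 → K; chars MK.
Square: 0.10213/2 → 0, 6.22174/1 → 6; chars 06.
Subsquare: 0.10213/0.0833333 → 1 → b, 0.22174/0.0416667 → 5 → f; chars bf.
Extended square: 0.01880/0.00833333 → 2, 0.01341/0.00416667 → 3; chars 23.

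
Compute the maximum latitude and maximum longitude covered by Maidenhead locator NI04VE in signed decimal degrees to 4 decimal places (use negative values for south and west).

-5.7917, 81.8333

Field N=13, I=8: +13·20° lon, +8·10° lat → SW at lon 80°, lat -10°.
Square 0, 4: +0·2° lon, +4·1° lat → SW at lon 80°, lat -6°.
Subsquare v=21, e=4: +21·0.0833333° lon, +4·0.0416667° lat → SW at lon 81.75°, lat -5.83333°.
Cell spans 0.0833333° lon × 0.0416667° lat. NE corner is SW corner plus one full cell.
latitude -5.7917, longitude 81.8333.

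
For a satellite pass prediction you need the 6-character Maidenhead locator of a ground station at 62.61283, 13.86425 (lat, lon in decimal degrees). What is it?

Add 180° to longitude and 90° to latitude: 193.8642, 152.6128.
Field (20°×10°, letters A–R): lon ⌊193.8642/20⌋ = 9 → J; lat ⌊152.6128/10⌋ = 15 → P.
Square (2°×1°, digits 0–9): lon ⌊13.8642/2⌋ = 6; lat ⌊2.6128/1⌋ = 2.
Subsquare (5′×2.5′, letters a–x): lon ⌊1.8642/0.0833333⌋ = 22 → w; lat ⌊0.6128/0.0416667⌋ = 14 → o.

JP62wo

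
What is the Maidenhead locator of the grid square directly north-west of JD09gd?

JD09fe

Longitude subsquare g = 6; −1 → 5 = f.
Latitude subsquare d = 3; +1 → 4 = e.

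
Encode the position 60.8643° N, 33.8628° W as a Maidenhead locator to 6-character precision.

HP30bu

Add 180° to longitude and 90° to latitude: 146.1372, 150.8643.
Field: lon ⌊146.1372/20⌋ = 7 → H; lat ⌊150.8643/10⌋ = 15 → P.
Square: lon ⌊6.1372/2⌋ = 3; lat ⌊0.8643/1⌋ = 0.
Subsquare: lon ⌊0.1372/0.0833333⌋ = 1 → b; lat ⌊0.8643/0.0416667⌋ = 20 → u.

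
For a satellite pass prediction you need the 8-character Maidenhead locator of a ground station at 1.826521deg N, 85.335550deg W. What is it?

Offset from 180°W / 90°S: lon 94.66445°, lat 91.82652°.
Field: lon ⌊94.66445/20⌋ = 4 → E; lat ⌊91.82652/10⌋ = 9 → J.
Square: lon ⌊14.66445/2⌋ = 7; lat ⌊1.82652/1⌋ = 1.
Subsquare: lon ⌊0.66445/0.0833333⌋ = 7 → h; lat ⌊0.82652/0.0416667⌋ = 19 → t.
Extended square: lon ⌊0.08112/0.00833333⌋ = 9; lat ⌊0.03485/0.00416667⌋ = 8.

EJ71ht98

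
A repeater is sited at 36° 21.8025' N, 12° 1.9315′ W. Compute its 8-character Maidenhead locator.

Shift to the Maidenhead origin (180°W, 90°S): lon 167.96781, lat 126.36337.
Field: 167.96781/20 → 8 → I, 126.36337/10 → 12 → M; chars IM.
Square: 7.96781/2 → 3, 6.36337/1 → 6; chars 36.
Subsquare: 1.96781/0.0833333 → 23 → x, 0.36337/0.0416667 → 8 → i; chars xi.
Extended square: 0.05114/0.00833333 → 6, 0.03004/0.00416667 → 7; chars 67.

IM36xi67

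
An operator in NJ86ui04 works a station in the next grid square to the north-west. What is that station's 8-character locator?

Longitude extended square 0; −1 → -1, wraps to 9, carry into subsquare.
Longitude subsquare u = 20; −1 → 19 = t.
Latitude extended square 4; +1 → 5.

NJ86ti95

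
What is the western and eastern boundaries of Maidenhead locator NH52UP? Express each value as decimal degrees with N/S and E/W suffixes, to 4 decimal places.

Field N=13, H=7: +13·20° lon, +7·10° lat → SW at lon 80°, lat -20°.
Square 5, 2: +5·2° lon, +2·1° lat → SW at lon 90°, lat -18°.
Subsquare u=20, p=15: +20·0.0833333° lon, +15·0.0416667° lat → SW at lon 91.6667°, lat -17.375°.
Cell spans 0.0833333° lon × 0.0416667° lat.
west 91.6667° E, east 91.7500° E.

91.6667° E, 91.7500° E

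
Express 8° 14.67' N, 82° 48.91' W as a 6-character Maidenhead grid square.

EJ88of

Offset from 180°W / 90°S: lon 97.1848°, lat 98.2445°.
Field: 97.1848/20 → 4 → E, 98.2445/10 → 9 → J; chars EJ.
Square: 17.1848/2 → 8, 8.2445/1 → 8; chars 88.
Subsquare: 1.1848/0.0833333 → 14 → o, 0.2445/0.0416667 → 5 → f; chars of.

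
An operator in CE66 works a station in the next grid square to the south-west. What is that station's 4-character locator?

CE55

Longitude square 6; −1 → 5.
Latitude square 6; −1 → 5.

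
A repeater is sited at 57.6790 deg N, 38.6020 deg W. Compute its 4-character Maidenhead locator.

Add 180° to longitude and 90° to latitude: 141.40, 147.68.
Field: 141.40/20 → 7 → H, 147.68/10 → 14 → O; chars HO.
Square: 1.40/2 → 0, 7.68/1 → 7; chars 07.

HO07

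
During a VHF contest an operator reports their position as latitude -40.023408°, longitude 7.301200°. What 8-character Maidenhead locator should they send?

JE39px64

Add 180° to longitude and 90° to latitude: 187.30120, 49.97659.
Field: lon ⌊187.30120/20⌋ = 9 → J; lat ⌊49.97659/10⌋ = 4 → E.
Square: lon ⌊7.30120/2⌋ = 3; lat ⌊9.97659/1⌋ = 9.
Subsquare: lon ⌊1.30120/0.0833333⌋ = 15 → p; lat ⌊0.97659/0.0416667⌋ = 23 → x.
Extended square: lon ⌊0.05120/0.00833333⌋ = 6; lat ⌊0.01826/0.00416667⌋ = 4.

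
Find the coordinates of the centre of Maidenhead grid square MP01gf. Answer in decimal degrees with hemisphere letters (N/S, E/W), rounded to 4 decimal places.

61.2292° N, 60.5417° E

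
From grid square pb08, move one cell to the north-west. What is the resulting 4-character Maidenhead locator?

OB99

Longitude square 0; −1 → -1, wraps to 9, carry into field.
Longitude field P = 15; −1 → 14 = O.
Latitude square 8; +1 → 9.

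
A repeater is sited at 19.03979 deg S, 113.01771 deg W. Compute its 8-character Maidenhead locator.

DH30lx70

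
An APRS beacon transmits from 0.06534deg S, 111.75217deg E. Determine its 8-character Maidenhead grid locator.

Shift to the Maidenhead origin (180°W, 90°S): lon 291.75217, lat 89.93466.
Field: lon ⌊291.75217/20⌋ = 14 → O; lat ⌊89.93466/10⌋ = 8 → I.
Square: lon ⌊11.75217/2⌋ = 5; lat ⌊9.93466/1⌋ = 9.
Subsquare: lon ⌊1.75217/0.0833333⌋ = 21 → v; lat ⌊0.93466/0.0416667⌋ = 22 → w.
Extended square: lon ⌊0.00217/0.00833333⌋ = 0; lat ⌊0.01799/0.00416667⌋ = 4.

OI59vw04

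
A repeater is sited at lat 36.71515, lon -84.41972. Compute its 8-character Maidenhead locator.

EM76sr91

Add 180° to longitude and 90° to latitude: 95.58028, 126.71515.
Field: lon ⌊95.58028/20⌋ = 4 → E; lat ⌊126.71515/10⌋ = 12 → M.
Square: lon ⌊15.58028/2⌋ = 7; lat ⌊6.71515/1⌋ = 6.
Subsquare: lon ⌊1.58028/0.0833333⌋ = 18 → s; lat ⌊0.71515/0.0416667⌋ = 17 → r.
Extended square: lon ⌊0.08028/0.00833333⌋ = 9; lat ⌊0.00682/0.00416667⌋ = 1.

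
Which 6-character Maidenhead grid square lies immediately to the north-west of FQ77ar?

FQ67xs

Longitude subsquare a = 0; −1 → -1, wraps to 23 = x, carry into square.
Longitude square 7; −1 → 6.
Latitude subsquare r = 17; +1 → 18 = s.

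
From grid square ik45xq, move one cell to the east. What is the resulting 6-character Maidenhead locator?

Longitude subsquare x = 23; +1 → 24, wraps to 0 = a, carry into square.
Longitude square 4; +1 → 5.
The latitude characters are unchanged.

IK55aq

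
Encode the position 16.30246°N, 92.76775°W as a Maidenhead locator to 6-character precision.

EK36oh

Shift to the Maidenhead origin (180°W, 90°S): lon 87.2322, lat 106.3025.
Field: 87.2322/20 → 4 → E, 106.3025/10 → 10 → K; chars EK.
Square: 7.2322/2 → 3, 6.3025/1 → 6; chars 36.
Subsquare: 1.2322/0.0833333 → 14 → o, 0.3025/0.0416667 → 7 → h; chars oh.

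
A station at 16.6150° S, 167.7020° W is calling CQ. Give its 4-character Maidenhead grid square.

Add 180° to longitude and 90° to latitude: 12.30, 73.39.
Field: lon ⌊12.30/20⌋ = 0 → A; lat ⌊73.39/10⌋ = 7 → H.
Square: lon ⌊12.30/2⌋ = 6; lat ⌊3.39/1⌋ = 3.

AH63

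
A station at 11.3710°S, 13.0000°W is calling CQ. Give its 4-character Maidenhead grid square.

Offset from 180°W / 90°S: lon 167.00°, lat 78.63°.
Field: 167.00/20 → 8 → I, 78.63/10 → 7 → H; chars IH.
Square: 7.00/2 → 3, 8.63/1 → 8; chars 38.

IH38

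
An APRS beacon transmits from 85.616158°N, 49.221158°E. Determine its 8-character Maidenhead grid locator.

Add 180° to longitude and 90° to latitude: 229.22116, 175.61616.
Field: lon ⌊229.22116/20⌋ = 11 → L; lat ⌊175.61616/10⌋ = 17 → R.
Square: lon ⌊9.22116/2⌋ = 4; lat ⌊5.61616/1⌋ = 5.
Subsquare: lon ⌊1.22116/0.0833333⌋ = 14 → o; lat ⌊0.61616/0.0416667⌋ = 14 → o.
Extended square: lon ⌊0.05449/0.00833333⌋ = 6; lat ⌊0.03282/0.00416667⌋ = 7.

LR45oo67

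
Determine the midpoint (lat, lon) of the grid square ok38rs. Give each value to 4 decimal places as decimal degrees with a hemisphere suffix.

Field O=14, K=10: +14·20° lon, +10·10° lat → SW at lon 100°, lat 10°.
Square 3, 8: +3·2° lon, +8·1° lat → SW at lon 106°, lat 18°.
Subsquare r=17, s=18: +17·0.0833333° lon, +18·0.0416667° lat → SW at lon 107.417°, lat 18.75°.
Cell spans 0.0833333° lon × 0.0416667° lat. Centre is SW corner plus half of each.
latitude 18.7708° N, longitude 107.4583° E.

18.7708° N, 107.4583° E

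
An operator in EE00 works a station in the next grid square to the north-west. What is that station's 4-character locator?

DE91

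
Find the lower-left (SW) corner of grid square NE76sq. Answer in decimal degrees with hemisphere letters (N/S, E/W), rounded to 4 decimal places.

43.3333° S, 95.5000° E

Field N=13, E=4: +13·20° lon, +4·10° lat → SW at lon 80°, lat -50°.
Square 7, 6: +7·2° lon, +6·1° lat → SW at lon 94°, lat -44°.
Subsquare s=18, q=16: +18·0.0833333° lon, +16·0.0416667° lat → SW at lon 95.5°, lat -43.3333°.
latitude 43.3333° S, longitude 95.5000° E.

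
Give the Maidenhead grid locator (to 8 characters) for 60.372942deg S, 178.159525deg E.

RC99bp90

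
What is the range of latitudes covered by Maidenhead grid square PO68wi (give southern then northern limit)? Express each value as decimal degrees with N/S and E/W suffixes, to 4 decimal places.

Field P=15, O=14: +15·20° lon, +14·10° lat → SW at lon 120°, lat 50°.
Square 6, 8: +6·2° lon, +8·1° lat → SW at lon 132°, lat 58°.
Subsquare w=22, i=8: +22·0.0833333° lon, +8·0.0416667° lat → SW at lon 133.833°, lat 58.3333°.
Cell spans 0.0833333° lon × 0.0416667° lat.
south 58.3333° N, north 58.3750° N.

58.3333° N, 58.3750° N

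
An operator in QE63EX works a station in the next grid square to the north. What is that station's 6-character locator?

QE64ea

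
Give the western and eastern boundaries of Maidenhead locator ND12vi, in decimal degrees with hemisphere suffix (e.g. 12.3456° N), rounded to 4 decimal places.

83.7500° E, 83.8333° E

Field N=13, D=3: +13·20° lon, +3·10° lat → SW at lon 80°, lat -60°.
Square 1, 2: +1·2° lon, +2·1° lat → SW at lon 82°, lat -58°.
Subsquare v=21, i=8: +21·0.0833333° lon, +8·0.0416667° lat → SW at lon 83.75°, lat -57.6667°.
Cell spans 0.0833333° lon × 0.0416667° lat.
west 83.7500° E, east 83.8333° E.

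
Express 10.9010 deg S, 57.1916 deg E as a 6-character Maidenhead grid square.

LH89oc

Shift to the Maidenhead origin (180°W, 90°S): lon 237.1916, lat 79.0990.
Field: lon ⌊237.1916/20⌋ = 11 → L; lat ⌊79.0990/10⌋ = 7 → H.
Square: lon ⌊17.1916/2⌋ = 8; lat ⌊9.0990/1⌋ = 9.
Subsquare: lon ⌊1.1916/0.0833333⌋ = 14 → o; lat ⌊0.0990/0.0416667⌋ = 2 → c.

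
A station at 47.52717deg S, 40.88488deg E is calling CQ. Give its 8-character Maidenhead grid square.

Add 180° to longitude and 90° to latitude: 220.88488, 42.47283.
Field (20°×10°, letters A–R): 220.88488/20 → 11 → L, 42.47283/10 → 4 → E; chars LE.
Square (2°×1°, digits 0–9): 0.88488/2 → 0, 2.47283/1 → 2; chars 02.
Subsquare (5′×2.5′, letters a–x): 0.88488/0.0833333 → 10 → k, 0.47283/0.0416667 → 11 → l; chars kl.
Extended square (30″×15″, digits 0–9): 0.05155/0.00833333 → 6, 0.01450/0.00416667 → 3; chars 63.

LE02kl63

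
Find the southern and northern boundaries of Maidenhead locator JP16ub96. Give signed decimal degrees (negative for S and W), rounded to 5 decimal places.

Field J=9, P=15: +9·20° lon, +15·10° lat → SW at lon 0°, lat 60°.
Square 1, 6: +1·2° lon, +6·1° lat → SW at lon 2°, lat 66°.
Subsquare u=20, b=1: +20·0.0833333° lon, +1·0.0416667° lat → SW at lon 3.66667°, lat 66.0417°.
Extended square 9, 6: +9·0.00833333° lon, +6·0.00416667° lat → SW at lon 3.74167°, lat 66.0667°.
Cell spans 0.00833333° lon × 0.00416667° lat.
south 66.06667, north 66.07083.

66.06667, 66.07083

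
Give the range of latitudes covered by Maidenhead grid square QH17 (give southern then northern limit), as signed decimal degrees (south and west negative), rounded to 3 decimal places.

-13.000, -12.000

Field Q=16, H=7: +16·20° lon, +7·10° lat → SW at lon 140°, lat -20°.
Square 1, 7: +1·2° lon, +7·1° lat → SW at lon 142°, lat -13°.
Cell spans 2° lon × 1° lat.
south -13.000, north -12.000.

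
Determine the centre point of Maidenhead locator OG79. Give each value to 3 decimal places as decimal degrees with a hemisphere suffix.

20.500° S, 115.000° E

Field O=14, G=6: +14·20° lon, +6·10° lat → SW at lon 100°, lat -30°.
Square 7, 9: +7·2° lon, +9·1° lat → SW at lon 114°, lat -21°.
Cell spans 2° lon × 1° lat. Centre is SW corner plus half of each.
latitude 20.500° S, longitude 115.000° E.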